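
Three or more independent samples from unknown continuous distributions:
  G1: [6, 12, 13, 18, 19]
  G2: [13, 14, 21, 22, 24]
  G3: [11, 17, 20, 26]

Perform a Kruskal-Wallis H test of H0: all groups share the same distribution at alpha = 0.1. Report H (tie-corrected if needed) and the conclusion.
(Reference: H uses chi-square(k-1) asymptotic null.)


Step 1: Combine all N = 14 observations and assign midranks.
sorted (value, group, rank): (6,G1,1), (11,G3,2), (12,G1,3), (13,G1,4.5), (13,G2,4.5), (14,G2,6), (17,G3,7), (18,G1,8), (19,G1,9), (20,G3,10), (21,G2,11), (22,G2,12), (24,G2,13), (26,G3,14)
Step 2: Sum ranks within each group.
R_1 = 25.5 (n_1 = 5)
R_2 = 46.5 (n_2 = 5)
R_3 = 33 (n_3 = 4)
Step 3: H = 12/(N(N+1)) * sum(R_i^2/n_i) - 3(N+1)
     = 12/(14*15) * (25.5^2/5 + 46.5^2/5 + 33^2/4) - 3*15
     = 0.057143 * 834.75 - 45
     = 2.700000.
Step 4: Ties present; correction factor C = 1 - 6/(14^3 - 14) = 0.997802. Corrected H = 2.700000 / 0.997802 = 2.705947.
Step 5: Under H0, H ~ chi^2(2); p-value = 0.258471.
Step 6: alpha = 0.1. fail to reject H0.

H = 2.7059, df = 2, p = 0.258471, fail to reject H0.


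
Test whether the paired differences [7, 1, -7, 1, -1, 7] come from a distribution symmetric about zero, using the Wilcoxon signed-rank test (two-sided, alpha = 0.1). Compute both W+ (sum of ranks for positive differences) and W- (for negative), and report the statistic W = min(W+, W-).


Step 1: Drop any zero differences (none here) and take |d_i|.
|d| = [7, 1, 7, 1, 1, 7]
Step 2: Midrank |d_i| (ties get averaged ranks).
ranks: |7|->5, |1|->2, |7|->5, |1|->2, |1|->2, |7|->5
Step 3: Attach original signs; sum ranks with positive sign and with negative sign.
W+ = 5 + 2 + 2 + 5 = 14
W- = 5 + 2 = 7
(Check: W+ + W- = 21 should equal n(n+1)/2 = 21.)
Step 4: Test statistic W = min(W+, W-) = 7.
Step 5: Ties in |d|, so use the tie-corrected normal approximation.
        E[W] = n(n+1)/4 = 6*7/4 = 10.5.
        Tie groups: |d|=1 (t=3), |d|=7 (t=3); sum(t^3 - t) = 48.
        Var[W] = n(n+1)(2n+1)/24 - sum(t^3-t)/48 = 546/24 - 48/48 = 21.75.
        z = (W - E[W]) / sqrt(Var[W]) = (7 - 10.5) / 4.6637 = -0.7505.
        Two-sided p = 2*Phi(z) = 0.452966.
Step 6: alpha = 0.1. fail to reject H0.

W+ = 14, W- = 7, W = min = 7, p = 0.452966, fail to reject H0.


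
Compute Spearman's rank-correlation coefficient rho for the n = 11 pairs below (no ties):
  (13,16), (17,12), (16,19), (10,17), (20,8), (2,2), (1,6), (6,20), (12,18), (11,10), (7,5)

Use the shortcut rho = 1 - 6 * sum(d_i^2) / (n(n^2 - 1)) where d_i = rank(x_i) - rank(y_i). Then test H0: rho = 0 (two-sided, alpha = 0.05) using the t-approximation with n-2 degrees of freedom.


Step 1: Rank x and y separately (midranks; no ties here).
rank(x): 13->8, 17->10, 16->9, 10->5, 20->11, 2->2, 1->1, 6->3, 12->7, 11->6, 7->4
rank(y): 16->7, 12->6, 19->10, 17->8, 8->4, 2->1, 6->3, 20->11, 18->9, 10->5, 5->2
Step 2: d_i = R_x(i) - R_y(i); compute d_i^2.
  (8-7)^2=1, (10-6)^2=16, (9-10)^2=1, (5-8)^2=9, (11-4)^2=49, (2-1)^2=1, (1-3)^2=4, (3-11)^2=64, (7-9)^2=4, (6-5)^2=1, (4-2)^2=4
sum(d^2) = 154.
Step 3: rho = 1 - 6*154 / (11*(11^2 - 1)) = 1 - 924/1320 = 0.300000.
Step 4: Under H0, t = rho * sqrt((n-2)/(1-rho^2)) = 0.9435 ~ t(9).
Step 5: Two-sided p-value from the t-distribution with 9 df = 0.370083.
Step 6: alpha = 0.05. fail to reject H0.

rho = 0.3000, p = 0.370083, fail to reject H0 at alpha = 0.05.


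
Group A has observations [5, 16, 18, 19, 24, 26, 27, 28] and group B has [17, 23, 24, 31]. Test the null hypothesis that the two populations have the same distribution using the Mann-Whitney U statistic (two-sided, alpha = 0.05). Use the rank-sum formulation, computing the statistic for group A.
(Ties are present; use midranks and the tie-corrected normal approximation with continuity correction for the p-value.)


Step 1: Combine and sort all 12 observations; assign midranks.
sorted (value, group): (5,X), (16,X), (17,Y), (18,X), (19,X), (23,Y), (24,X), (24,Y), (26,X), (27,X), (28,X), (31,Y)
ranks: 5->1, 16->2, 17->3, 18->4, 19->5, 23->6, 24->7.5, 24->7.5, 26->9, 27->10, 28->11, 31->12
Step 2: Rank sum for X: R1 = 1 + 2 + 4 + 5 + 7.5 + 9 + 10 + 11 = 49.5.
Step 3: U_X = R1 - n1(n1+1)/2 = 49.5 - 8*9/2 = 49.5 - 36 = 13.5.
       U_Y = n1*n2 - U_X = 32 - 13.5 = 18.5.
Step 4: Ties are present, so use the tie-corrected normal approximation (with continuity correction) for the p-value.
Step 5: p-value = 0.733647; compare to alpha = 0.05. fail to reject H0.

U_X = 13.5, p = 0.733647, fail to reject H0 at alpha = 0.05.


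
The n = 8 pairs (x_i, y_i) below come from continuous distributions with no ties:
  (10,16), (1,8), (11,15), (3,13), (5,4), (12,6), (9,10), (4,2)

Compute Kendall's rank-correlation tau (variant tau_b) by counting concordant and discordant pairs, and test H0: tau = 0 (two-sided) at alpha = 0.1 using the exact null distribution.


Step 1: Enumerate the 28 unordered pairs (i,j) with i<j and classify each by sign(x_j-x_i) * sign(y_j-y_i).
  (1,2):dx=-9,dy=-8->C; (1,3):dx=+1,dy=-1->D; (1,4):dx=-7,dy=-3->C; (1,5):dx=-5,dy=-12->C
  (1,6):dx=+2,dy=-10->D; (1,7):dx=-1,dy=-6->C; (1,8):dx=-6,dy=-14->C; (2,3):dx=+10,dy=+7->C
  (2,4):dx=+2,dy=+5->C; (2,5):dx=+4,dy=-4->D; (2,6):dx=+11,dy=-2->D; (2,7):dx=+8,dy=+2->C
  (2,8):dx=+3,dy=-6->D; (3,4):dx=-8,dy=-2->C; (3,5):dx=-6,dy=-11->C; (3,6):dx=+1,dy=-9->D
  (3,7):dx=-2,dy=-5->C; (3,8):dx=-7,dy=-13->C; (4,5):dx=+2,dy=-9->D; (4,6):dx=+9,dy=-7->D
  (4,7):dx=+6,dy=-3->D; (4,8):dx=+1,dy=-11->D; (5,6):dx=+7,dy=+2->C; (5,7):dx=+4,dy=+6->C
  (5,8):dx=-1,dy=-2->C; (6,7):dx=-3,dy=+4->D; (6,8):dx=-8,dy=-4->C; (7,8):dx=-5,dy=-8->C
Step 2: C = 17, D = 11, total pairs = 28.
Step 3: tau = (C - D)/(n(n-1)/2) = (17 - 11)/28 = 0.214286.
Step 4: Exact two-sided p-value (enumerate n! = 40320 permutations of y under H0): p = 0.548413.
Step 5: alpha = 0.1. fail to reject H0.

tau_b = 0.2143 (C=17, D=11), p = 0.548413, fail to reject H0.


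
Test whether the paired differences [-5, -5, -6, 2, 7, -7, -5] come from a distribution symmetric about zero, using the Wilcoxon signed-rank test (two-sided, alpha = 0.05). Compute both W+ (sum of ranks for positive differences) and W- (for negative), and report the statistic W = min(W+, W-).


Step 1: Drop any zero differences (none here) and take |d_i|.
|d| = [5, 5, 6, 2, 7, 7, 5]
Step 2: Midrank |d_i| (ties get averaged ranks).
ranks: |5|->3, |5|->3, |6|->5, |2|->1, |7|->6.5, |7|->6.5, |5|->3
Step 3: Attach original signs; sum ranks with positive sign and with negative sign.
W+ = 1 + 6.5 = 7.5
W- = 3 + 3 + 5 + 6.5 + 3 = 20.5
(Check: W+ + W- = 28 should equal n(n+1)/2 = 28.)
Step 4: Test statistic W = min(W+, W-) = 7.5.
Step 5: Ties in |d|, so use the tie-corrected normal approximation.
        E[W] = n(n+1)/4 = 7*8/4 = 14.
        Tie groups: |d|=5 (t=3), |d|=7 (t=2); sum(t^3 - t) = 30.
        Var[W] = n(n+1)(2n+1)/24 - sum(t^3-t)/48 = 840/24 - 30/48 = 34.375.
        z = (W - E[W]) / sqrt(Var[W]) = (7.5 - 14) / 5.8630 = -1.1086.
        Two-sided p = 2*Phi(z) = 0.267584.
Step 6: alpha = 0.05. fail to reject H0.

W+ = 7.5, W- = 20.5, W = min = 7.5, p = 0.267584, fail to reject H0.


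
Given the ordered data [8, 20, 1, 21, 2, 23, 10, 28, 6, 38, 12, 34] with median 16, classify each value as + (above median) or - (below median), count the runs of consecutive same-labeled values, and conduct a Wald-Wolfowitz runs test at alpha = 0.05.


Step 1: Compute median = 16; label A = above, B = below.
Labels in order: BABABABABABA  (n_A = 6, n_B = 6)
Step 2: Count runs R = 12.
Step 3: Under H0 (random ordering), E[R] = 2*n_A*n_B/(n_A+n_B) + 1 = 2*6*6/12 + 1 = 7.0000.
        Var[R] = 2*n_A*n_B*(2*n_A*n_B - n_A - n_B) / ((n_A+n_B)^2 * (n_A+n_B-1)) = 4320/1584 = 2.7273.
        SD[R] = 1.6514.
Step 4: Continuity-corrected z = (R - 0.5 - E[R]) / SD[R] = (12 - 0.5 - 7.0000) / 1.6514 = 2.7249.
Step 5: Two-sided p-value via normal approximation = 2*(1 - Phi(|z|)) = 0.006432.
Step 6: alpha = 0.05. reject H0.

R = 12, z = 2.7249, p = 0.006432, reject H0.


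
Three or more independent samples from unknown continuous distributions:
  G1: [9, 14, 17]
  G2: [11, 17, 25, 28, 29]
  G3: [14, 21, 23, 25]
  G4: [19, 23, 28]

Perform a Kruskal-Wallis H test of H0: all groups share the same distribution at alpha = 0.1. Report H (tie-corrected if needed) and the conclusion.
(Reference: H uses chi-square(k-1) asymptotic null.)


Step 1: Combine all N = 15 observations and assign midranks.
sorted (value, group, rank): (9,G1,1), (11,G2,2), (14,G1,3.5), (14,G3,3.5), (17,G1,5.5), (17,G2,5.5), (19,G4,7), (21,G3,8), (23,G3,9.5), (23,G4,9.5), (25,G2,11.5), (25,G3,11.5), (28,G2,13.5), (28,G4,13.5), (29,G2,15)
Step 2: Sum ranks within each group.
R_1 = 10 (n_1 = 3)
R_2 = 47.5 (n_2 = 5)
R_3 = 32.5 (n_3 = 4)
R_4 = 30 (n_4 = 3)
Step 3: H = 12/(N(N+1)) * sum(R_i^2/n_i) - 3(N+1)
     = 12/(15*16) * (10^2/3 + 47.5^2/5 + 32.5^2/4 + 30^2/3) - 3*16
     = 0.050000 * 1048.65 - 48
     = 4.432292.
Step 4: Ties present; correction factor C = 1 - 30/(15^3 - 15) = 0.991071. Corrected H = 4.432292 / 0.991071 = 4.472222.
Step 5: Under H0, H ~ chi^2(3); p-value = 0.214781.
Step 6: alpha = 0.1. fail to reject H0.

H = 4.4722, df = 3, p = 0.214781, fail to reject H0.


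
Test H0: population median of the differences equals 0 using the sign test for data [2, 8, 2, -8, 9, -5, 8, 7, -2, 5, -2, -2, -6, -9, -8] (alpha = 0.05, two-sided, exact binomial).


Step 1: Discard zero differences. Original n = 15; n_eff = number of nonzero differences = 15.
Nonzero differences (with sign): +2, +8, +2, -8, +9, -5, +8, +7, -2, +5, -2, -2, -6, -9, -8
Step 2: Count signs: positive = 7, negative = 8.
Step 3: Under H0: P(positive) = 0.5, so the number of positives S ~ Bin(15, 0.5).
Step 4: Two-sided exact p-value = sum of Bin(15,0.5) probabilities at or below the observed probability = 1.000000.
Step 5: alpha = 0.05. fail to reject H0.

n_eff = 15, pos = 7, neg = 8, p = 1.000000, fail to reject H0.


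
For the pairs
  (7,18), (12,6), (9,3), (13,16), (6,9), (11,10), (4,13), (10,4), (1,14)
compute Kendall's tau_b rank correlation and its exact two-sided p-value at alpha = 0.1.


Step 1: Enumerate the 36 unordered pairs (i,j) with i<j and classify each by sign(x_j-x_i) * sign(y_j-y_i).
  (1,2):dx=+5,dy=-12->D; (1,3):dx=+2,dy=-15->D; (1,4):dx=+6,dy=-2->D; (1,5):dx=-1,dy=-9->C
  (1,6):dx=+4,dy=-8->D; (1,7):dx=-3,dy=-5->C; (1,8):dx=+3,dy=-14->D; (1,9):dx=-6,dy=-4->C
  (2,3):dx=-3,dy=-3->C; (2,4):dx=+1,dy=+10->C; (2,5):dx=-6,dy=+3->D; (2,6):dx=-1,dy=+4->D
  (2,7):dx=-8,dy=+7->D; (2,8):dx=-2,dy=-2->C; (2,9):dx=-11,dy=+8->D; (3,4):dx=+4,dy=+13->C
  (3,5):dx=-3,dy=+6->D; (3,6):dx=+2,dy=+7->C; (3,7):dx=-5,dy=+10->D; (3,8):dx=+1,dy=+1->C
  (3,9):dx=-8,dy=+11->D; (4,5):dx=-7,dy=-7->C; (4,6):dx=-2,dy=-6->C; (4,7):dx=-9,dy=-3->C
  (4,8):dx=-3,dy=-12->C; (4,9):dx=-12,dy=-2->C; (5,6):dx=+5,dy=+1->C; (5,7):dx=-2,dy=+4->D
  (5,8):dx=+4,dy=-5->D; (5,9):dx=-5,dy=+5->D; (6,7):dx=-7,dy=+3->D; (6,8):dx=-1,dy=-6->C
  (6,9):dx=-10,dy=+4->D; (7,8):dx=+6,dy=-9->D; (7,9):dx=-3,dy=+1->D; (8,9):dx=-9,dy=+10->D
Step 2: C = 16, D = 20, total pairs = 36.
Step 3: tau = (C - D)/(n(n-1)/2) = (16 - 20)/36 = -0.111111.
Step 4: Exact two-sided p-value (enumerate n! = 362880 permutations of y under H0): p = 0.761414.
Step 5: alpha = 0.1. fail to reject H0.

tau_b = -0.1111 (C=16, D=20), p = 0.761414, fail to reject H0.


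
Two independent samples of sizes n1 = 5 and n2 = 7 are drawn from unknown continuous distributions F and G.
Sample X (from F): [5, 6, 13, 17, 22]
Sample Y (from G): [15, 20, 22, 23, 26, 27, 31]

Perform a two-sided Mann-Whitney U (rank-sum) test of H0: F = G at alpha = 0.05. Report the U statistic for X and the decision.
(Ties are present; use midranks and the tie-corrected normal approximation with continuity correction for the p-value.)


Step 1: Combine and sort all 12 observations; assign midranks.
sorted (value, group): (5,X), (6,X), (13,X), (15,Y), (17,X), (20,Y), (22,X), (22,Y), (23,Y), (26,Y), (27,Y), (31,Y)
ranks: 5->1, 6->2, 13->3, 15->4, 17->5, 20->6, 22->7.5, 22->7.5, 23->9, 26->10, 27->11, 31->12
Step 2: Rank sum for X: R1 = 1 + 2 + 3 + 5 + 7.5 = 18.5.
Step 3: U_X = R1 - n1(n1+1)/2 = 18.5 - 5*6/2 = 18.5 - 15 = 3.5.
       U_Y = n1*n2 - U_X = 35 - 3.5 = 31.5.
Step 4: Ties are present, so use the tie-corrected normal approximation (with continuity correction) for the p-value.
Step 5: p-value = 0.028075; compare to alpha = 0.05. reject H0.

U_X = 3.5, p = 0.028075, reject H0 at alpha = 0.05.


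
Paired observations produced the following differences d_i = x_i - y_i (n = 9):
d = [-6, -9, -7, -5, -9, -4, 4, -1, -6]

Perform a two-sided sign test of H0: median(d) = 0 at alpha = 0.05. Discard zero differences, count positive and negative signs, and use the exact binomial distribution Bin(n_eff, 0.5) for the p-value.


Step 1: Discard zero differences. Original n = 9; n_eff = number of nonzero differences = 9.
Nonzero differences (with sign): -6, -9, -7, -5, -9, -4, +4, -1, -6
Step 2: Count signs: positive = 1, negative = 8.
Step 3: Under H0: P(positive) = 0.5, so the number of positives S ~ Bin(9, 0.5).
Step 4: Two-sided exact p-value = sum of Bin(9,0.5) probabilities at or below the observed probability = 0.039062.
Step 5: alpha = 0.05. reject H0.

n_eff = 9, pos = 1, neg = 8, p = 0.039062, reject H0.


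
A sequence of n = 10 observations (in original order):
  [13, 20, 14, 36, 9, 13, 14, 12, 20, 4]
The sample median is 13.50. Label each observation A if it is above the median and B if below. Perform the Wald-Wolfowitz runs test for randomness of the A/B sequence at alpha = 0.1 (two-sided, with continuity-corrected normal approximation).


Step 1: Compute median = 13.50; label A = above, B = below.
Labels in order: BAAABBABAB  (n_A = 5, n_B = 5)
Step 2: Count runs R = 7.
Step 3: Under H0 (random ordering), E[R] = 2*n_A*n_B/(n_A+n_B) + 1 = 2*5*5/10 + 1 = 6.0000.
        Var[R] = 2*n_A*n_B*(2*n_A*n_B - n_A - n_B) / ((n_A+n_B)^2 * (n_A+n_B-1)) = 2000/900 = 2.2222.
        SD[R] = 1.4907.
Step 4: Continuity-corrected z = (R - 0.5 - E[R]) / SD[R] = (7 - 0.5 - 6.0000) / 1.4907 = 0.3354.
Step 5: Two-sided p-value via normal approximation = 2*(1 - Phi(|z|)) = 0.737316.
Step 6: alpha = 0.1. fail to reject H0.

R = 7, z = 0.3354, p = 0.737316, fail to reject H0.


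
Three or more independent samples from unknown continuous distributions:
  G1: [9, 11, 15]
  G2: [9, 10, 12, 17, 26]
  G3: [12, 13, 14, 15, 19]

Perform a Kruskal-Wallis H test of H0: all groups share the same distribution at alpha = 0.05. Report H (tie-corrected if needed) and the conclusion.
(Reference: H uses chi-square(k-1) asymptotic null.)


Step 1: Combine all N = 13 observations and assign midranks.
sorted (value, group, rank): (9,G1,1.5), (9,G2,1.5), (10,G2,3), (11,G1,4), (12,G2,5.5), (12,G3,5.5), (13,G3,7), (14,G3,8), (15,G1,9.5), (15,G3,9.5), (17,G2,11), (19,G3,12), (26,G2,13)
Step 2: Sum ranks within each group.
R_1 = 15 (n_1 = 3)
R_2 = 34 (n_2 = 5)
R_3 = 42 (n_3 = 5)
Step 3: H = 12/(N(N+1)) * sum(R_i^2/n_i) - 3(N+1)
     = 12/(13*14) * (15^2/3 + 34^2/5 + 42^2/5) - 3*14
     = 0.065934 * 659 - 42
     = 1.450549.
Step 4: Ties present; correction factor C = 1 - 18/(13^3 - 13) = 0.991758. Corrected H = 1.450549 / 0.991758 = 1.462604.
Step 5: Under H0, H ~ chi^2(2); p-value = 0.481282.
Step 6: alpha = 0.05. fail to reject H0.

H = 1.4626, df = 2, p = 0.481282, fail to reject H0.


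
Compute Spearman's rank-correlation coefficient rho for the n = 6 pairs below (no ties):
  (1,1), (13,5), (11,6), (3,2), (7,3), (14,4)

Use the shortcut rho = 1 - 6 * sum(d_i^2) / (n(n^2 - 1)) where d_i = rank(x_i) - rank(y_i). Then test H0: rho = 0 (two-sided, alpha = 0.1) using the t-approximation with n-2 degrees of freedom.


Step 1: Rank x and y separately (midranks; no ties here).
rank(x): 1->1, 13->5, 11->4, 3->2, 7->3, 14->6
rank(y): 1->1, 5->5, 6->6, 2->2, 3->3, 4->4
Step 2: d_i = R_x(i) - R_y(i); compute d_i^2.
  (1-1)^2=0, (5-5)^2=0, (4-6)^2=4, (2-2)^2=0, (3-3)^2=0, (6-4)^2=4
sum(d^2) = 8.
Step 3: rho = 1 - 6*8 / (6*(6^2 - 1)) = 1 - 48/210 = 0.771429.
Step 4: Under H0, t = rho * sqrt((n-2)/(1-rho^2)) = 2.4247 ~ t(4).
Step 5: Two-sided p-value from the t-distribution with 4 df = 0.072397.
Step 6: alpha = 0.1. reject H0.

rho = 0.7714, p = 0.072397, reject H0 at alpha = 0.1.


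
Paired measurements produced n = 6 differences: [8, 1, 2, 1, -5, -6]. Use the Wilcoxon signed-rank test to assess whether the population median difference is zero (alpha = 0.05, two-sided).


Step 1: Drop any zero differences (none here) and take |d_i|.
|d| = [8, 1, 2, 1, 5, 6]
Step 2: Midrank |d_i| (ties get averaged ranks).
ranks: |8|->6, |1|->1.5, |2|->3, |1|->1.5, |5|->4, |6|->5
Step 3: Attach original signs; sum ranks with positive sign and with negative sign.
W+ = 6 + 1.5 + 3 + 1.5 = 12
W- = 4 + 5 = 9
(Check: W+ + W- = 21 should equal n(n+1)/2 = 21.)
Step 4: Test statistic W = min(W+, W-) = 9.
Step 5: Ties in |d|, so use the tie-corrected normal approximation.
        E[W] = n(n+1)/4 = 6*7/4 = 10.5.
        Tie groups: |d|=1 (t=2); sum(t^3 - t) = 6.
        Var[W] = n(n+1)(2n+1)/24 - sum(t^3-t)/48 = 546/24 - 6/48 = 22.625.
        z = (W - E[W]) / sqrt(Var[W]) = (9 - 10.5) / 4.7566 = -0.3154.
        Two-sided p = 2*Phi(z) = 0.752494.
Step 6: alpha = 0.05. fail to reject H0.

W+ = 12, W- = 9, W = min = 9, p = 0.752494, fail to reject H0.


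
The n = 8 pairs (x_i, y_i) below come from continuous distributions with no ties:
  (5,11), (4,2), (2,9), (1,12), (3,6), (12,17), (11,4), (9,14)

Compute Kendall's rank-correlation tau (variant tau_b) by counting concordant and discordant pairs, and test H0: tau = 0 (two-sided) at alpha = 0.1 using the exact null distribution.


Step 1: Enumerate the 28 unordered pairs (i,j) with i<j and classify each by sign(x_j-x_i) * sign(y_j-y_i).
  (1,2):dx=-1,dy=-9->C; (1,3):dx=-3,dy=-2->C; (1,4):dx=-4,dy=+1->D; (1,5):dx=-2,dy=-5->C
  (1,6):dx=+7,dy=+6->C; (1,7):dx=+6,dy=-7->D; (1,8):dx=+4,dy=+3->C; (2,3):dx=-2,dy=+7->D
  (2,4):dx=-3,dy=+10->D; (2,5):dx=-1,dy=+4->D; (2,6):dx=+8,dy=+15->C; (2,7):dx=+7,dy=+2->C
  (2,8):dx=+5,dy=+12->C; (3,4):dx=-1,dy=+3->D; (3,5):dx=+1,dy=-3->D; (3,6):dx=+10,dy=+8->C
  (3,7):dx=+9,dy=-5->D; (3,8):dx=+7,dy=+5->C; (4,5):dx=+2,dy=-6->D; (4,6):dx=+11,dy=+5->C
  (4,7):dx=+10,dy=-8->D; (4,8):dx=+8,dy=+2->C; (5,6):dx=+9,dy=+11->C; (5,7):dx=+8,dy=-2->D
  (5,8):dx=+6,dy=+8->C; (6,7):dx=-1,dy=-13->C; (6,8):dx=-3,dy=-3->C; (7,8):dx=-2,dy=+10->D
Step 2: C = 16, D = 12, total pairs = 28.
Step 3: tau = (C - D)/(n(n-1)/2) = (16 - 12)/28 = 0.142857.
Step 4: Exact two-sided p-value (enumerate n! = 40320 permutations of y under H0): p = 0.719544.
Step 5: alpha = 0.1. fail to reject H0.

tau_b = 0.1429 (C=16, D=12), p = 0.719544, fail to reject H0.


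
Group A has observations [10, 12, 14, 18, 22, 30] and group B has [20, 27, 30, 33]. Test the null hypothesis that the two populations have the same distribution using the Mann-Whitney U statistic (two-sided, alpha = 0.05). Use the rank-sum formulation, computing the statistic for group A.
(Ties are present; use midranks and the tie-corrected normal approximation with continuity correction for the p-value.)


Step 1: Combine and sort all 10 observations; assign midranks.
sorted (value, group): (10,X), (12,X), (14,X), (18,X), (20,Y), (22,X), (27,Y), (30,X), (30,Y), (33,Y)
ranks: 10->1, 12->2, 14->3, 18->4, 20->5, 22->6, 27->7, 30->8.5, 30->8.5, 33->10
Step 2: Rank sum for X: R1 = 1 + 2 + 3 + 4 + 6 + 8.5 = 24.5.
Step 3: U_X = R1 - n1(n1+1)/2 = 24.5 - 6*7/2 = 24.5 - 21 = 3.5.
       U_Y = n1*n2 - U_X = 24 - 3.5 = 20.5.
Step 4: Ties are present, so use the tie-corrected normal approximation (with continuity correction) for the p-value.
Step 5: p-value = 0.087118; compare to alpha = 0.05. fail to reject H0.

U_X = 3.5, p = 0.087118, fail to reject H0 at alpha = 0.05.


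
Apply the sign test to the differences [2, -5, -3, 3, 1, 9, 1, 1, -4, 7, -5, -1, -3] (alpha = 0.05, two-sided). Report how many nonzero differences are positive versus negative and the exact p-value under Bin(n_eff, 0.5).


Step 1: Discard zero differences. Original n = 13; n_eff = number of nonzero differences = 13.
Nonzero differences (with sign): +2, -5, -3, +3, +1, +9, +1, +1, -4, +7, -5, -1, -3
Step 2: Count signs: positive = 7, negative = 6.
Step 3: Under H0: P(positive) = 0.5, so the number of positives S ~ Bin(13, 0.5).
Step 4: Two-sided exact p-value = sum of Bin(13,0.5) probabilities at or below the observed probability = 1.000000.
Step 5: alpha = 0.05. fail to reject H0.

n_eff = 13, pos = 7, neg = 6, p = 1.000000, fail to reject H0.


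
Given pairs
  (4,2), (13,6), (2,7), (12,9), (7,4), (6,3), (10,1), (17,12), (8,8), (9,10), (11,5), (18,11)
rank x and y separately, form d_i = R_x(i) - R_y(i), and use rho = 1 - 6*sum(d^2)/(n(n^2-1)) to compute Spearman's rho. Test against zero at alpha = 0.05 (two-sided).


Step 1: Rank x and y separately (midranks; no ties here).
rank(x): 4->2, 13->10, 2->1, 12->9, 7->4, 6->3, 10->7, 17->11, 8->5, 9->6, 11->8, 18->12
rank(y): 2->2, 6->6, 7->7, 9->9, 4->4, 3->3, 1->1, 12->12, 8->8, 10->10, 5->5, 11->11
Step 2: d_i = R_x(i) - R_y(i); compute d_i^2.
  (2-2)^2=0, (10-6)^2=16, (1-7)^2=36, (9-9)^2=0, (4-4)^2=0, (3-3)^2=0, (7-1)^2=36, (11-12)^2=1, (5-8)^2=9, (6-10)^2=16, (8-5)^2=9, (12-11)^2=1
sum(d^2) = 124.
Step 3: rho = 1 - 6*124 / (12*(12^2 - 1)) = 1 - 744/1716 = 0.566434.
Step 4: Under H0, t = rho * sqrt((n-2)/(1-rho^2)) = 2.1735 ~ t(10).
Step 5: Two-sided p-value from the t-distribution with 10 df = 0.054842.
Step 6: alpha = 0.05. fail to reject H0.

rho = 0.5664, p = 0.054842, fail to reject H0 at alpha = 0.05.


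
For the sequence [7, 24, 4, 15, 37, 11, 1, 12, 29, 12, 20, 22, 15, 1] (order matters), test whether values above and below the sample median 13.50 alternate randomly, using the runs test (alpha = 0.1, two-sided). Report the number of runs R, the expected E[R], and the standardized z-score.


Step 1: Compute median = 13.50; label A = above, B = below.
Labels in order: BABAABBBABAAAB  (n_A = 7, n_B = 7)
Step 2: Count runs R = 9.
Step 3: Under H0 (random ordering), E[R] = 2*n_A*n_B/(n_A+n_B) + 1 = 2*7*7/14 + 1 = 8.0000.
        Var[R] = 2*n_A*n_B*(2*n_A*n_B - n_A - n_B) / ((n_A+n_B)^2 * (n_A+n_B-1)) = 8232/2548 = 3.2308.
        SD[R] = 1.7974.
Step 4: Continuity-corrected z = (R - 0.5 - E[R]) / SD[R] = (9 - 0.5 - 8.0000) / 1.7974 = 0.2782.
Step 5: Two-sided p-value via normal approximation = 2*(1 - Phi(|z|)) = 0.780879.
Step 6: alpha = 0.1. fail to reject H0.

R = 9, z = 0.2782, p = 0.780879, fail to reject H0.


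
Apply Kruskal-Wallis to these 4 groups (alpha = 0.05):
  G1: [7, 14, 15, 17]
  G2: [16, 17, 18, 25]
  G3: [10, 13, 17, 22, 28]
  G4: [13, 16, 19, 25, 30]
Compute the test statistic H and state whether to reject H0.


Step 1: Combine all N = 18 observations and assign midranks.
sorted (value, group, rank): (7,G1,1), (10,G3,2), (13,G3,3.5), (13,G4,3.5), (14,G1,5), (15,G1,6), (16,G2,7.5), (16,G4,7.5), (17,G1,10), (17,G2,10), (17,G3,10), (18,G2,12), (19,G4,13), (22,G3,14), (25,G2,15.5), (25,G4,15.5), (28,G3,17), (30,G4,18)
Step 2: Sum ranks within each group.
R_1 = 22 (n_1 = 4)
R_2 = 45 (n_2 = 4)
R_3 = 46.5 (n_3 = 5)
R_4 = 57.5 (n_4 = 5)
Step 3: H = 12/(N(N+1)) * sum(R_i^2/n_i) - 3(N+1)
     = 12/(18*19) * (22^2/4 + 45^2/4 + 46.5^2/5 + 57.5^2/5) - 3*19
     = 0.035088 * 1720.95 - 57
     = 3.384211.
Step 4: Ties present; correction factor C = 1 - 42/(18^3 - 18) = 0.992776. Corrected H = 3.384211 / 0.992776 = 3.408836.
Step 5: Under H0, H ~ chi^2(3); p-value = 0.332780.
Step 6: alpha = 0.05. fail to reject H0.

H = 3.4088, df = 3, p = 0.332780, fail to reject H0.


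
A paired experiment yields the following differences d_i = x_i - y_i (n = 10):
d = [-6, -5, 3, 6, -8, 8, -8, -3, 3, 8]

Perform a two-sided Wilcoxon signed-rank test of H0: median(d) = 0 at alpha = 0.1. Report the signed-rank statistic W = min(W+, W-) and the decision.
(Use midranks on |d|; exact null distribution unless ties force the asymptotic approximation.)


Step 1: Drop any zero differences (none here) and take |d_i|.
|d| = [6, 5, 3, 6, 8, 8, 8, 3, 3, 8]
Step 2: Midrank |d_i| (ties get averaged ranks).
ranks: |6|->5.5, |5|->4, |3|->2, |6|->5.5, |8|->8.5, |8|->8.5, |8|->8.5, |3|->2, |3|->2, |8|->8.5
Step 3: Attach original signs; sum ranks with positive sign and with negative sign.
W+ = 2 + 5.5 + 8.5 + 2 + 8.5 = 26.5
W- = 5.5 + 4 + 8.5 + 8.5 + 2 = 28.5
(Check: W+ + W- = 55 should equal n(n+1)/2 = 55.)
Step 4: Test statistic W = min(W+, W-) = 26.5.
Step 5: Ties in |d|, so use the tie-corrected normal approximation.
        E[W] = n(n+1)/4 = 10*11/4 = 27.5.
        Tie groups: |d|=3 (t=3), |d|=6 (t=2), |d|=8 (t=4); sum(t^3 - t) = 90.
        Var[W] = n(n+1)(2n+1)/24 - sum(t^3-t)/48 = 2310/24 - 90/48 = 94.375.
        z = (W - E[W]) / sqrt(Var[W]) = (26.5 - 27.5) / 9.7147 = -0.1029.
        Two-sided p = 2*Phi(z) = 0.918013.
Step 6: alpha = 0.1. fail to reject H0.

W+ = 26.5, W- = 28.5, W = min = 26.5, p = 0.918013, fail to reject H0.


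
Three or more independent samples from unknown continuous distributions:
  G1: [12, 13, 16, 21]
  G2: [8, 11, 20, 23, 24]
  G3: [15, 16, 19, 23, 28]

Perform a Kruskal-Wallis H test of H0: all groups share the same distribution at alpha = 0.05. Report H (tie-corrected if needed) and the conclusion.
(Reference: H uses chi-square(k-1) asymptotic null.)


Step 1: Combine all N = 14 observations and assign midranks.
sorted (value, group, rank): (8,G2,1), (11,G2,2), (12,G1,3), (13,G1,4), (15,G3,5), (16,G1,6.5), (16,G3,6.5), (19,G3,8), (20,G2,9), (21,G1,10), (23,G2,11.5), (23,G3,11.5), (24,G2,13), (28,G3,14)
Step 2: Sum ranks within each group.
R_1 = 23.5 (n_1 = 4)
R_2 = 36.5 (n_2 = 5)
R_3 = 45 (n_3 = 5)
Step 3: H = 12/(N(N+1)) * sum(R_i^2/n_i) - 3(N+1)
     = 12/(14*15) * (23.5^2/4 + 36.5^2/5 + 45^2/5) - 3*15
     = 0.057143 * 809.513 - 45
     = 1.257857.
Step 4: Ties present; correction factor C = 1 - 12/(14^3 - 14) = 0.995604. Corrected H = 1.257857 / 0.995604 = 1.263411.
Step 5: Under H0, H ~ chi^2(2); p-value = 0.531684.
Step 6: alpha = 0.05. fail to reject H0.

H = 1.2634, df = 2, p = 0.531684, fail to reject H0.


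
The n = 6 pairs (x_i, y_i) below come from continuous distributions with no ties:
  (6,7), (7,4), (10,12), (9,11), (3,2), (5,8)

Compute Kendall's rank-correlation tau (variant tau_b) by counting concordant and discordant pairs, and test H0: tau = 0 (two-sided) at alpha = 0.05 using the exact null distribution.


Step 1: Enumerate the 15 unordered pairs (i,j) with i<j and classify each by sign(x_j-x_i) * sign(y_j-y_i).
  (1,2):dx=+1,dy=-3->D; (1,3):dx=+4,dy=+5->C; (1,4):dx=+3,dy=+4->C; (1,5):dx=-3,dy=-5->C
  (1,6):dx=-1,dy=+1->D; (2,3):dx=+3,dy=+8->C; (2,4):dx=+2,dy=+7->C; (2,5):dx=-4,dy=-2->C
  (2,6):dx=-2,dy=+4->D; (3,4):dx=-1,dy=-1->C; (3,5):dx=-7,dy=-10->C; (3,6):dx=-5,dy=-4->C
  (4,5):dx=-6,dy=-9->C; (4,6):dx=-4,dy=-3->C; (5,6):dx=+2,dy=+6->C
Step 2: C = 12, D = 3, total pairs = 15.
Step 3: tau = (C - D)/(n(n-1)/2) = (12 - 3)/15 = 0.600000.
Step 4: Exact two-sided p-value (enumerate n! = 720 permutations of y under H0): p = 0.136111.
Step 5: alpha = 0.05. fail to reject H0.

tau_b = 0.6000 (C=12, D=3), p = 0.136111, fail to reject H0.


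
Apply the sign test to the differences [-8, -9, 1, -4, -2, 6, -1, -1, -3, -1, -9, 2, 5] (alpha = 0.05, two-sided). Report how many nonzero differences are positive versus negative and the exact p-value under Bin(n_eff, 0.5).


Step 1: Discard zero differences. Original n = 13; n_eff = number of nonzero differences = 13.
Nonzero differences (with sign): -8, -9, +1, -4, -2, +6, -1, -1, -3, -1, -9, +2, +5
Step 2: Count signs: positive = 4, negative = 9.
Step 3: Under H0: P(positive) = 0.5, so the number of positives S ~ Bin(13, 0.5).
Step 4: Two-sided exact p-value = sum of Bin(13,0.5) probabilities at or below the observed probability = 0.266846.
Step 5: alpha = 0.05. fail to reject H0.

n_eff = 13, pos = 4, neg = 9, p = 0.266846, fail to reject H0.


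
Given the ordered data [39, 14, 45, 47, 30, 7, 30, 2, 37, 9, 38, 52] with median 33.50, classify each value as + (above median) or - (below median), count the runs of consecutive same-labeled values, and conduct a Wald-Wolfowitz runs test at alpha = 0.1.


Step 1: Compute median = 33.50; label A = above, B = below.
Labels in order: ABAABBBBABAA  (n_A = 6, n_B = 6)
Step 2: Count runs R = 7.
Step 3: Under H0 (random ordering), E[R] = 2*n_A*n_B/(n_A+n_B) + 1 = 2*6*6/12 + 1 = 7.0000.
        Var[R] = 2*n_A*n_B*(2*n_A*n_B - n_A - n_B) / ((n_A+n_B)^2 * (n_A+n_B-1)) = 4320/1584 = 2.7273.
        SD[R] = 1.6514.
Step 4: R = E[R], so z = 0 with no continuity correction.
Step 5: Two-sided p-value via normal approximation = 2*(1 - Phi(|z|)) = 1.000000.
Step 6: alpha = 0.1. fail to reject H0.

R = 7, z = 0.0000, p = 1.000000, fail to reject H0.


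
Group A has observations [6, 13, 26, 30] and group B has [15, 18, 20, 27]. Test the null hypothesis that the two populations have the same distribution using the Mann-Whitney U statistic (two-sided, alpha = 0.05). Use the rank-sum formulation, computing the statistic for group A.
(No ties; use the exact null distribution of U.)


Step 1: Combine and sort all 8 observations; assign midranks.
sorted (value, group): (6,X), (13,X), (15,Y), (18,Y), (20,Y), (26,X), (27,Y), (30,X)
ranks: 6->1, 13->2, 15->3, 18->4, 20->5, 26->6, 27->7, 30->8
Step 2: Rank sum for X: R1 = 1 + 2 + 6 + 8 = 17.
Step 3: U_X = R1 - n1(n1+1)/2 = 17 - 4*5/2 = 17 - 10 = 7.
       U_Y = n1*n2 - U_X = 16 - 7 = 9.
Step 4: No ties, so the exact null distribution of U (based on enumerating the C(8,4) = 70 equally likely rank assignments) gives the two-sided p-value.
Step 5: p-value = 0.885714; compare to alpha = 0.05. fail to reject H0.

U_X = 7, p = 0.885714, fail to reject H0 at alpha = 0.05.


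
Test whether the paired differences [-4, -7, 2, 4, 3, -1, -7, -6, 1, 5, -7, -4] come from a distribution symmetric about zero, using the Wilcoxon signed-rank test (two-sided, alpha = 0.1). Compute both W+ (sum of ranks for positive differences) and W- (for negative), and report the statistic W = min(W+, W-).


Step 1: Drop any zero differences (none here) and take |d_i|.
|d| = [4, 7, 2, 4, 3, 1, 7, 6, 1, 5, 7, 4]
Step 2: Midrank |d_i| (ties get averaged ranks).
ranks: |4|->6, |7|->11, |2|->3, |4|->6, |3|->4, |1|->1.5, |7|->11, |6|->9, |1|->1.5, |5|->8, |7|->11, |4|->6
Step 3: Attach original signs; sum ranks with positive sign and with negative sign.
W+ = 3 + 6 + 4 + 1.5 + 8 = 22.5
W- = 6 + 11 + 1.5 + 11 + 9 + 11 + 6 = 55.5
(Check: W+ + W- = 78 should equal n(n+1)/2 = 78.)
Step 4: Test statistic W = min(W+, W-) = 22.5.
Step 5: Ties in |d|, so use the tie-corrected normal approximation.
        E[W] = n(n+1)/4 = 12*13/4 = 39.
        Tie groups: |d|=1 (t=2), |d|=4 (t=3), |d|=7 (t=3); sum(t^3 - t) = 54.
        Var[W] = n(n+1)(2n+1)/24 - sum(t^3-t)/48 = 3900/24 - 54/48 = 161.375.
        z = (W - E[W]) / sqrt(Var[W]) = (22.5 - 39) / 12.7033 = -1.2989.
        Two-sided p = 2*Phi(z) = 0.193988.
Step 6: alpha = 0.1. fail to reject H0.

W+ = 22.5, W- = 55.5, W = min = 22.5, p = 0.193988, fail to reject H0.


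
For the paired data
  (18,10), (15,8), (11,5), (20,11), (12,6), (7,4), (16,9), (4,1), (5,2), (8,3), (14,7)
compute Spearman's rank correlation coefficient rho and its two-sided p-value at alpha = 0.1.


Step 1: Rank x and y separately (midranks; no ties here).
rank(x): 18->10, 15->8, 11->5, 20->11, 12->6, 7->3, 16->9, 4->1, 5->2, 8->4, 14->7
rank(y): 10->10, 8->8, 5->5, 11->11, 6->6, 4->4, 9->9, 1->1, 2->2, 3->3, 7->7
Step 2: d_i = R_x(i) - R_y(i); compute d_i^2.
  (10-10)^2=0, (8-8)^2=0, (5-5)^2=0, (11-11)^2=0, (6-6)^2=0, (3-4)^2=1, (9-9)^2=0, (1-1)^2=0, (2-2)^2=0, (4-3)^2=1, (7-7)^2=0
sum(d^2) = 2.
Step 3: rho = 1 - 6*2 / (11*(11^2 - 1)) = 1 - 12/1320 = 0.990909.
Step 4: Under H0, t = rho * sqrt((n-2)/(1-rho^2)) = 22.0966 ~ t(9).
Step 5: Two-sided p-value from the t-distribution with 9 df = 0.000000.
Step 6: alpha = 0.1. reject H0.

rho = 0.9909, p = 0.000000, reject H0 at alpha = 0.1.


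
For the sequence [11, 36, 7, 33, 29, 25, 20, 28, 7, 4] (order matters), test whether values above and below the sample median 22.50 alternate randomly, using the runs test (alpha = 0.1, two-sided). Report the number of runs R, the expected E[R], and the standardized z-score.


Step 1: Compute median = 22.50; label A = above, B = below.
Labels in order: BABAAABABB  (n_A = 5, n_B = 5)
Step 2: Count runs R = 7.
Step 3: Under H0 (random ordering), E[R] = 2*n_A*n_B/(n_A+n_B) + 1 = 2*5*5/10 + 1 = 6.0000.
        Var[R] = 2*n_A*n_B*(2*n_A*n_B - n_A - n_B) / ((n_A+n_B)^2 * (n_A+n_B-1)) = 2000/900 = 2.2222.
        SD[R] = 1.4907.
Step 4: Continuity-corrected z = (R - 0.5 - E[R]) / SD[R] = (7 - 0.5 - 6.0000) / 1.4907 = 0.3354.
Step 5: Two-sided p-value via normal approximation = 2*(1 - Phi(|z|)) = 0.737316.
Step 6: alpha = 0.1. fail to reject H0.

R = 7, z = 0.3354, p = 0.737316, fail to reject H0.


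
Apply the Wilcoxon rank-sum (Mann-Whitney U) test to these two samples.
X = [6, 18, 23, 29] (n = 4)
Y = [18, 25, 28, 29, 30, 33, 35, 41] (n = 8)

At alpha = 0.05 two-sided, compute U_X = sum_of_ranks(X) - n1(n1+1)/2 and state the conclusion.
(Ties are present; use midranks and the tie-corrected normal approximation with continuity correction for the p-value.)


Step 1: Combine and sort all 12 observations; assign midranks.
sorted (value, group): (6,X), (18,X), (18,Y), (23,X), (25,Y), (28,Y), (29,X), (29,Y), (30,Y), (33,Y), (35,Y), (41,Y)
ranks: 6->1, 18->2.5, 18->2.5, 23->4, 25->5, 28->6, 29->7.5, 29->7.5, 30->9, 33->10, 35->11, 41->12
Step 2: Rank sum for X: R1 = 1 + 2.5 + 4 + 7.5 = 15.
Step 3: U_X = R1 - n1(n1+1)/2 = 15 - 4*5/2 = 15 - 10 = 5.
       U_Y = n1*n2 - U_X = 32 - 5 = 27.
Step 4: Ties are present, so use the tie-corrected normal approximation (with continuity correction) for the p-value.
Step 5: p-value = 0.073517; compare to alpha = 0.05. fail to reject H0.

U_X = 5, p = 0.073517, fail to reject H0 at alpha = 0.05.


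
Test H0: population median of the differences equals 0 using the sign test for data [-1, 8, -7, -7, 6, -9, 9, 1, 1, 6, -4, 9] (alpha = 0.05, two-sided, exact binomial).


Step 1: Discard zero differences. Original n = 12; n_eff = number of nonzero differences = 12.
Nonzero differences (with sign): -1, +8, -7, -7, +6, -9, +9, +1, +1, +6, -4, +9
Step 2: Count signs: positive = 7, negative = 5.
Step 3: Under H0: P(positive) = 0.5, so the number of positives S ~ Bin(12, 0.5).
Step 4: Two-sided exact p-value = sum of Bin(12,0.5) probabilities at or below the observed probability = 0.774414.
Step 5: alpha = 0.05. fail to reject H0.

n_eff = 12, pos = 7, neg = 5, p = 0.774414, fail to reject H0.


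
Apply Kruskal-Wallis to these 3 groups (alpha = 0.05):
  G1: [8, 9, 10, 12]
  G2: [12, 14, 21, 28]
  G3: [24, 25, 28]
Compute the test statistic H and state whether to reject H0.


Step 1: Combine all N = 11 observations and assign midranks.
sorted (value, group, rank): (8,G1,1), (9,G1,2), (10,G1,3), (12,G1,4.5), (12,G2,4.5), (14,G2,6), (21,G2,7), (24,G3,8), (25,G3,9), (28,G2,10.5), (28,G3,10.5)
Step 2: Sum ranks within each group.
R_1 = 10.5 (n_1 = 4)
R_2 = 28 (n_2 = 4)
R_3 = 27.5 (n_3 = 3)
Step 3: H = 12/(N(N+1)) * sum(R_i^2/n_i) - 3(N+1)
     = 12/(11*12) * (10.5^2/4 + 28^2/4 + 27.5^2/3) - 3*12
     = 0.090909 * 475.646 - 36
     = 7.240530.
Step 4: Ties present; correction factor C = 1 - 12/(11^3 - 11) = 0.990909. Corrected H = 7.240530 / 0.990909 = 7.306957.
Step 5: Under H0, H ~ chi^2(2); p-value = 0.025901.
Step 6: alpha = 0.05. reject H0.

H = 7.3070, df = 2, p = 0.025901, reject H0.


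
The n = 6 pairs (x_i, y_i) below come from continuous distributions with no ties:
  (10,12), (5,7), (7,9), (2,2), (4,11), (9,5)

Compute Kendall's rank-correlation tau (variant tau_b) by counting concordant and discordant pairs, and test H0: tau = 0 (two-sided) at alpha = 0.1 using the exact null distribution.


Step 1: Enumerate the 15 unordered pairs (i,j) with i<j and classify each by sign(x_j-x_i) * sign(y_j-y_i).
  (1,2):dx=-5,dy=-5->C; (1,3):dx=-3,dy=-3->C; (1,4):dx=-8,dy=-10->C; (1,5):dx=-6,dy=-1->C
  (1,6):dx=-1,dy=-7->C; (2,3):dx=+2,dy=+2->C; (2,4):dx=-3,dy=-5->C; (2,5):dx=-1,dy=+4->D
  (2,6):dx=+4,dy=-2->D; (3,4):dx=-5,dy=-7->C; (3,5):dx=-3,dy=+2->D; (3,6):dx=+2,dy=-4->D
  (4,5):dx=+2,dy=+9->C; (4,6):dx=+7,dy=+3->C; (5,6):dx=+5,dy=-6->D
Step 2: C = 10, D = 5, total pairs = 15.
Step 3: tau = (C - D)/(n(n-1)/2) = (10 - 5)/15 = 0.333333.
Step 4: Exact two-sided p-value (enumerate n! = 720 permutations of y under H0): p = 0.469444.
Step 5: alpha = 0.1. fail to reject H0.

tau_b = 0.3333 (C=10, D=5), p = 0.469444, fail to reject H0.


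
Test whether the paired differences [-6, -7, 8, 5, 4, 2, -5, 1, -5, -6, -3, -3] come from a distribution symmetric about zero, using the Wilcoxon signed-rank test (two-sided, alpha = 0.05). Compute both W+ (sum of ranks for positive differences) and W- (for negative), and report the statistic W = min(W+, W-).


Step 1: Drop any zero differences (none here) and take |d_i|.
|d| = [6, 7, 8, 5, 4, 2, 5, 1, 5, 6, 3, 3]
Step 2: Midrank |d_i| (ties get averaged ranks).
ranks: |6|->9.5, |7|->11, |8|->12, |5|->7, |4|->5, |2|->2, |5|->7, |1|->1, |5|->7, |6|->9.5, |3|->3.5, |3|->3.5
Step 3: Attach original signs; sum ranks with positive sign and with negative sign.
W+ = 12 + 7 + 5 + 2 + 1 = 27
W- = 9.5 + 11 + 7 + 7 + 9.5 + 3.5 + 3.5 = 51
(Check: W+ + W- = 78 should equal n(n+1)/2 = 78.)
Step 4: Test statistic W = min(W+, W-) = 27.
Step 5: Ties in |d|, so use the tie-corrected normal approximation.
        E[W] = n(n+1)/4 = 12*13/4 = 39.
        Tie groups: |d|=3 (t=2), |d|=5 (t=3), |d|=6 (t=2); sum(t^3 - t) = 36.
        Var[W] = n(n+1)(2n+1)/24 - sum(t^3-t)/48 = 3900/24 - 36/48 = 161.75.
        z = (W - E[W]) / sqrt(Var[W]) = (27 - 39) / 12.7181 = -0.9435.
        Two-sided p = 2*Phi(z) = 0.345406.
Step 6: alpha = 0.05. fail to reject H0.

W+ = 27, W- = 51, W = min = 27, p = 0.345406, fail to reject H0.


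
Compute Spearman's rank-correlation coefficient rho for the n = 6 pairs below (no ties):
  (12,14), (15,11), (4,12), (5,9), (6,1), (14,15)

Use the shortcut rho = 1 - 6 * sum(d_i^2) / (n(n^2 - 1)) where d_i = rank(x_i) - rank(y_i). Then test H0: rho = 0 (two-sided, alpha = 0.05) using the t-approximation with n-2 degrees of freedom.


Step 1: Rank x and y separately (midranks; no ties here).
rank(x): 12->4, 15->6, 4->1, 5->2, 6->3, 14->5
rank(y): 14->5, 11->3, 12->4, 9->2, 1->1, 15->6
Step 2: d_i = R_x(i) - R_y(i); compute d_i^2.
  (4-5)^2=1, (6-3)^2=9, (1-4)^2=9, (2-2)^2=0, (3-1)^2=4, (5-6)^2=1
sum(d^2) = 24.
Step 3: rho = 1 - 6*24 / (6*(6^2 - 1)) = 1 - 144/210 = 0.314286.
Step 4: Under H0, t = rho * sqrt((n-2)/(1-rho^2)) = 0.6621 ~ t(4).
Step 5: Two-sided p-value from the t-distribution with 4 df = 0.544093.
Step 6: alpha = 0.05. fail to reject H0.

rho = 0.3143, p = 0.544093, fail to reject H0 at alpha = 0.05.


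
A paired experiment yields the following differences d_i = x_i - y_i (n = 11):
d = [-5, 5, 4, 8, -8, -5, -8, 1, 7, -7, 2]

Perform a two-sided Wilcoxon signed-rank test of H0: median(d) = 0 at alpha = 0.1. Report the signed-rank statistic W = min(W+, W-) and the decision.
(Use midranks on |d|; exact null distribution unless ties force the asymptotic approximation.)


Step 1: Drop any zero differences (none here) and take |d_i|.
|d| = [5, 5, 4, 8, 8, 5, 8, 1, 7, 7, 2]
Step 2: Midrank |d_i| (ties get averaged ranks).
ranks: |5|->5, |5|->5, |4|->3, |8|->10, |8|->10, |5|->5, |8|->10, |1|->1, |7|->7.5, |7|->7.5, |2|->2
Step 3: Attach original signs; sum ranks with positive sign and with negative sign.
W+ = 5 + 3 + 10 + 1 + 7.5 + 2 = 28.5
W- = 5 + 10 + 5 + 10 + 7.5 = 37.5
(Check: W+ + W- = 66 should equal n(n+1)/2 = 66.)
Step 4: Test statistic W = min(W+, W-) = 28.5.
Step 5: Ties in |d|, so use the tie-corrected normal approximation.
        E[W] = n(n+1)/4 = 11*12/4 = 33.
        Tie groups: |d|=5 (t=3), |d|=7 (t=2), |d|=8 (t=3); sum(t^3 - t) = 54.
        Var[W] = n(n+1)(2n+1)/24 - sum(t^3-t)/48 = 3036/24 - 54/48 = 125.375.
        z = (W - E[W]) / sqrt(Var[W]) = (28.5 - 33) / 11.1971 = -0.4019.
        Two-sided p = 2*Phi(z) = 0.687765.
Step 6: alpha = 0.1. fail to reject H0.

W+ = 28.5, W- = 37.5, W = min = 28.5, p = 0.687765, fail to reject H0.


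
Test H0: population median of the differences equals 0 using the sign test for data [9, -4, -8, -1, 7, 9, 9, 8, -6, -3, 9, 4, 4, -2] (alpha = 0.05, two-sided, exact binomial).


Step 1: Discard zero differences. Original n = 14; n_eff = number of nonzero differences = 14.
Nonzero differences (with sign): +9, -4, -8, -1, +7, +9, +9, +8, -6, -3, +9, +4, +4, -2
Step 2: Count signs: positive = 8, negative = 6.
Step 3: Under H0: P(positive) = 0.5, so the number of positives S ~ Bin(14, 0.5).
Step 4: Two-sided exact p-value = sum of Bin(14,0.5) probabilities at or below the observed probability = 0.790527.
Step 5: alpha = 0.05. fail to reject H0.

n_eff = 14, pos = 8, neg = 6, p = 0.790527, fail to reject H0.
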